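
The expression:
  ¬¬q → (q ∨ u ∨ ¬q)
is always true.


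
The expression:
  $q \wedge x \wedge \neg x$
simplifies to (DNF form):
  $\text{False}$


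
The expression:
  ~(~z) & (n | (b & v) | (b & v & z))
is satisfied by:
  {n: True, v: True, z: True, b: True}
  {n: True, v: True, z: True, b: False}
  {n: True, z: True, b: True, v: False}
  {n: True, z: True, b: False, v: False}
  {v: True, z: True, b: True, n: False}


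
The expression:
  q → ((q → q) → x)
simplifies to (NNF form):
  x ∨ ¬q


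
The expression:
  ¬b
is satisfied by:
  {b: False}


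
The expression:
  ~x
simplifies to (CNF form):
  ~x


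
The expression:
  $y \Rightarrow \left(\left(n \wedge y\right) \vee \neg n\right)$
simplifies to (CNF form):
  $\text{True}$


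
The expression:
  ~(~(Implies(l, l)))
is always true.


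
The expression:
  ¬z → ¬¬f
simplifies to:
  f ∨ z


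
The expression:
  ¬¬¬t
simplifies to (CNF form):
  ¬t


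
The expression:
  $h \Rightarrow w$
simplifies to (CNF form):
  $w \vee \neg h$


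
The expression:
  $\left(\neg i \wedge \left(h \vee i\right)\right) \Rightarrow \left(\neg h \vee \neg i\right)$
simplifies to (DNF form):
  $\text{True}$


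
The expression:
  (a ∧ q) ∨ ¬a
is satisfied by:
  {q: True, a: False}
  {a: False, q: False}
  {a: True, q: True}


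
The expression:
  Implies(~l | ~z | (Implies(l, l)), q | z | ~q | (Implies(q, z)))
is always true.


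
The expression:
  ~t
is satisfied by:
  {t: False}


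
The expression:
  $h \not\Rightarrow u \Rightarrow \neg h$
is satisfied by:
  {u: True, h: False}
  {h: False, u: False}
  {h: True, u: True}


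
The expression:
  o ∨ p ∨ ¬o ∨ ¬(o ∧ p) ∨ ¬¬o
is always true.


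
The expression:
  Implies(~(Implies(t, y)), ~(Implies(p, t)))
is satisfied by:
  {y: True, t: False}
  {t: False, y: False}
  {t: True, y: True}


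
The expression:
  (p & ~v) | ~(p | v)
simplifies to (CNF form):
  ~v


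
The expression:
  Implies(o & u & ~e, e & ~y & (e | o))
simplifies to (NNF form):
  e | ~o | ~u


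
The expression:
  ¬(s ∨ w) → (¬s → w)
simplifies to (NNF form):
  s ∨ w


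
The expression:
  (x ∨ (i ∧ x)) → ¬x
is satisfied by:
  {x: False}


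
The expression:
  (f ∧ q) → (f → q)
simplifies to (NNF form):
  True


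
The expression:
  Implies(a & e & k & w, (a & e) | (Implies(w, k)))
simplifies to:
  True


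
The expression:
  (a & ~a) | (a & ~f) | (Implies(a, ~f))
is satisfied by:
  {a: False, f: False}
  {f: True, a: False}
  {a: True, f: False}


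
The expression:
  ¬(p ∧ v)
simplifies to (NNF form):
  ¬p ∨ ¬v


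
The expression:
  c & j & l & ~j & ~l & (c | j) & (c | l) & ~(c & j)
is never true.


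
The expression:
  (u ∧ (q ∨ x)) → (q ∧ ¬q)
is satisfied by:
  {x: False, u: False, q: False}
  {q: True, x: False, u: False}
  {x: True, q: False, u: False}
  {q: True, x: True, u: False}
  {u: True, q: False, x: False}


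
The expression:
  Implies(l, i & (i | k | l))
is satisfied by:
  {i: True, l: False}
  {l: False, i: False}
  {l: True, i: True}


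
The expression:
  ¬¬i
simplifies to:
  i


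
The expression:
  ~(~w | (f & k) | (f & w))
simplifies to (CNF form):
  w & ~f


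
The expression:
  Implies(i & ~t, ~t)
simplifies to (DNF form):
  True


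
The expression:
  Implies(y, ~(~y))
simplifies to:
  True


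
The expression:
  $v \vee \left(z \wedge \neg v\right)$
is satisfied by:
  {z: True, v: True}
  {z: True, v: False}
  {v: True, z: False}


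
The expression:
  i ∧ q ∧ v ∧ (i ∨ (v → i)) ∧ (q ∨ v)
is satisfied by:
  {i: True, q: True, v: True}


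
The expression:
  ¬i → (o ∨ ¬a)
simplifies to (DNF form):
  i ∨ o ∨ ¬a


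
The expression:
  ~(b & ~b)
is always true.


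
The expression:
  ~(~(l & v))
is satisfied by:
  {v: True, l: True}


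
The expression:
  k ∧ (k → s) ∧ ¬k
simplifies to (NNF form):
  False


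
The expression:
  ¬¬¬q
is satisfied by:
  {q: False}


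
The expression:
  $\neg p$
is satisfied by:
  {p: False}


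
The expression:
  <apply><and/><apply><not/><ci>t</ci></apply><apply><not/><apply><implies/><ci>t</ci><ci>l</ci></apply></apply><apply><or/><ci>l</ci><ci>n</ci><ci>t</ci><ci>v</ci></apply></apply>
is never true.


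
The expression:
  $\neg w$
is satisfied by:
  {w: False}


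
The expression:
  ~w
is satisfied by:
  {w: False}


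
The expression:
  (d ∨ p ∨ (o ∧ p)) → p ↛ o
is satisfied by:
  {o: False, p: False, d: False}
  {p: True, o: False, d: False}
  {d: True, p: True, o: False}
  {o: True, p: False, d: False}


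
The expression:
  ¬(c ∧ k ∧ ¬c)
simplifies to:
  True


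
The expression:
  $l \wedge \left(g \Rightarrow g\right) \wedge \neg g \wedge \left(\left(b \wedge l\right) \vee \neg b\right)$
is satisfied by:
  {l: True, g: False}


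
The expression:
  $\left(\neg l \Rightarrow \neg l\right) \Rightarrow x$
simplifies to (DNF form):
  $x$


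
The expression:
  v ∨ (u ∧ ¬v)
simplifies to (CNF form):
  u ∨ v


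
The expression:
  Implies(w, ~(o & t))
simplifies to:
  ~o | ~t | ~w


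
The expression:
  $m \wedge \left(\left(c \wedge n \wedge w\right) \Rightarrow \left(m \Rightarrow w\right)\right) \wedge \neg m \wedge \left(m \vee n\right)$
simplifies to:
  $\text{False}$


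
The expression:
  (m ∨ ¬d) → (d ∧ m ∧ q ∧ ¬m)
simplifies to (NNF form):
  d ∧ ¬m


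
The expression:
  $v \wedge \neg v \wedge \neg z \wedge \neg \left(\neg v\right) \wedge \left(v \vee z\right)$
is never true.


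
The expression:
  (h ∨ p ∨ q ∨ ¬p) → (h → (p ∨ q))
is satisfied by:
  {q: True, p: True, h: False}
  {q: True, h: False, p: False}
  {p: True, h: False, q: False}
  {p: False, h: False, q: False}
  {q: True, p: True, h: True}
  {q: True, h: True, p: False}
  {p: True, h: True, q: False}


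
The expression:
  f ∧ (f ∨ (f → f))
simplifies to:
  f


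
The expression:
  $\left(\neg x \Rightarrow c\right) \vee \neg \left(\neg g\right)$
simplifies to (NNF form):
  $c \vee g \vee x$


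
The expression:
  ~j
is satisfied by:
  {j: False}


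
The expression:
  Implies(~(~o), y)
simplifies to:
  y | ~o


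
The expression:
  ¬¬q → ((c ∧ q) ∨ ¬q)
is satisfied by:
  {c: True, q: False}
  {q: False, c: False}
  {q: True, c: True}


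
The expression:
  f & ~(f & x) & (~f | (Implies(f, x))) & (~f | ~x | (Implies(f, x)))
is never true.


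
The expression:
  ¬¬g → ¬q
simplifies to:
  ¬g ∨ ¬q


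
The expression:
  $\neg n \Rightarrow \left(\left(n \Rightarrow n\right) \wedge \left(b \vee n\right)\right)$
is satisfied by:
  {n: True, b: True}
  {n: True, b: False}
  {b: True, n: False}


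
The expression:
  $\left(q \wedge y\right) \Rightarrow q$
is always true.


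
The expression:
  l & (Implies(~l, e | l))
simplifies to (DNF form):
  l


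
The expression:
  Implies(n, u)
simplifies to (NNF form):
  u | ~n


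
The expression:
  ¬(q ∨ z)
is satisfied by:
  {q: False, z: False}


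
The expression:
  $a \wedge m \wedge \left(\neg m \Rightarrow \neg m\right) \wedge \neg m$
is never true.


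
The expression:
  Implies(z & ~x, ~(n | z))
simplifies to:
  x | ~z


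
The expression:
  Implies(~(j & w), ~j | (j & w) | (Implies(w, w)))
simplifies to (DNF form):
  True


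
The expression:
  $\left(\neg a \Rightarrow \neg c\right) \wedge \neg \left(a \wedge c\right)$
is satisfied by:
  {c: False}


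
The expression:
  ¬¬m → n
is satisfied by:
  {n: True, m: False}
  {m: False, n: False}
  {m: True, n: True}


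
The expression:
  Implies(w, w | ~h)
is always true.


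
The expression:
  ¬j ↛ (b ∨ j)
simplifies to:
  ¬b ∧ ¬j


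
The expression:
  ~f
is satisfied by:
  {f: False}


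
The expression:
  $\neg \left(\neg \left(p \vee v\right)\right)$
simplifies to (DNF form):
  $p \vee v$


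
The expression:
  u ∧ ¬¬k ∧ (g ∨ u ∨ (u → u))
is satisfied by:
  {u: True, k: True}


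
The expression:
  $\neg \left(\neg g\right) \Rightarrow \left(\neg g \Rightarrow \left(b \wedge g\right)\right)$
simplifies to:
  $\text{True}$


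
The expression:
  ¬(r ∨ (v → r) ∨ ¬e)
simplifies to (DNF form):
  e ∧ v ∧ ¬r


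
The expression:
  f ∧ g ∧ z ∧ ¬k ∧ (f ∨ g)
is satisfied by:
  {z: True, g: True, f: True, k: False}


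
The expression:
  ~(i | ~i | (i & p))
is never true.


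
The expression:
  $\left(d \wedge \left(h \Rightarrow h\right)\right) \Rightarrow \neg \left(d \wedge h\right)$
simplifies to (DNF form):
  $\neg d \vee \neg h$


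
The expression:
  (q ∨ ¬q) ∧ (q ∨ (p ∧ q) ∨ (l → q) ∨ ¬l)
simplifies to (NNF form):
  q ∨ ¬l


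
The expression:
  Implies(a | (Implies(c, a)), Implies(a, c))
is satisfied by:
  {c: True, a: False}
  {a: False, c: False}
  {a: True, c: True}


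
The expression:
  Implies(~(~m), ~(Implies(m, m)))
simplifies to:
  ~m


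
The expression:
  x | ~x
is always true.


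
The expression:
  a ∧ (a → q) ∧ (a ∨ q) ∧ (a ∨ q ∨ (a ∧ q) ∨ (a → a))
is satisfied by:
  {a: True, q: True}


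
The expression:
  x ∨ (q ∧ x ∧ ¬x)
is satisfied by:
  {x: True}


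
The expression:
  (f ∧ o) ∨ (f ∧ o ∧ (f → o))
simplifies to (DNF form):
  f ∧ o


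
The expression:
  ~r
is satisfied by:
  {r: False}


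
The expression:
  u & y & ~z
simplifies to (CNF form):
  u & y & ~z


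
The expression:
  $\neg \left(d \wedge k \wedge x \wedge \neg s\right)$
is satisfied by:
  {s: True, k: False, d: False, x: False}
  {s: False, k: False, d: False, x: False}
  {s: True, x: True, k: False, d: False}
  {x: True, s: False, k: False, d: False}
  {s: True, d: True, x: False, k: False}
  {d: True, x: False, k: False, s: False}
  {s: True, x: True, d: True, k: False}
  {x: True, d: True, s: False, k: False}
  {s: True, k: True, x: False, d: False}
  {k: True, x: False, d: False, s: False}
  {s: True, x: True, k: True, d: False}
  {x: True, k: True, s: False, d: False}
  {s: True, d: True, k: True, x: False}
  {d: True, k: True, x: False, s: False}
  {s: True, x: True, d: True, k: True}


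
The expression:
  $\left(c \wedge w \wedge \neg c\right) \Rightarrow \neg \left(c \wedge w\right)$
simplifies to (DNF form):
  $\text{True}$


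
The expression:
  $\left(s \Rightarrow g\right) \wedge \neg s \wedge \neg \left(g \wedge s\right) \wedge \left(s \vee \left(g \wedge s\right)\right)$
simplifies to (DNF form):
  $\text{False}$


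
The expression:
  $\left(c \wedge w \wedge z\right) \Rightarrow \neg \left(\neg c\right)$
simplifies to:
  $\text{True}$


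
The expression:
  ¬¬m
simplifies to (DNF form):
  m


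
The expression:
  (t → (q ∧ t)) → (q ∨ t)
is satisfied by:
  {t: True, q: True}
  {t: True, q: False}
  {q: True, t: False}


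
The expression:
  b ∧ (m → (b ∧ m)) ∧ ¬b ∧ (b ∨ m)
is never true.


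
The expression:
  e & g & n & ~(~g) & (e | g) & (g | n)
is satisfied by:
  {g: True, e: True, n: True}


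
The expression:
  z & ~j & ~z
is never true.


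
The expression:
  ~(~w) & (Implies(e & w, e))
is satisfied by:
  {w: True}


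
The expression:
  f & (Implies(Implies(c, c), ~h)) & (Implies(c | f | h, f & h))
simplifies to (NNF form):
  False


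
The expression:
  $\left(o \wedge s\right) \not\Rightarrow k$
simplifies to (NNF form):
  $o \wedge s \wedge \neg k$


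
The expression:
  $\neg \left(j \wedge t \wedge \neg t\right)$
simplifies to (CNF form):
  $\text{True}$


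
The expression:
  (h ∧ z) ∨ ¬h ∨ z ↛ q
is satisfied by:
  {z: True, h: False}
  {h: False, z: False}
  {h: True, z: True}


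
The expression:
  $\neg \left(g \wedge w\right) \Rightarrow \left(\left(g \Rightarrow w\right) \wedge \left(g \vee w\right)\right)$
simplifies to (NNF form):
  $w$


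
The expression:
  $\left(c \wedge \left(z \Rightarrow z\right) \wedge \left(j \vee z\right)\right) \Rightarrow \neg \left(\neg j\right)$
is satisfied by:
  {j: True, c: False, z: False}
  {j: False, c: False, z: False}
  {z: True, j: True, c: False}
  {z: True, j: False, c: False}
  {c: True, j: True, z: False}
  {c: True, j: False, z: False}
  {c: True, z: True, j: True}


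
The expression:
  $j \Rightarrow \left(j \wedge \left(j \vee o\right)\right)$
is always true.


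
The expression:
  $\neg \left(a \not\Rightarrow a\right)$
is always true.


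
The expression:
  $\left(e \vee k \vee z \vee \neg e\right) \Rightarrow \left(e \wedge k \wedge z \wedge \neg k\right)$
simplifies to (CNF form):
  $\text{False}$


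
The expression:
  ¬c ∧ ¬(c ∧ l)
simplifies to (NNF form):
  ¬c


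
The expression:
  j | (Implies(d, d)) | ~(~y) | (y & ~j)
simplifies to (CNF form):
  True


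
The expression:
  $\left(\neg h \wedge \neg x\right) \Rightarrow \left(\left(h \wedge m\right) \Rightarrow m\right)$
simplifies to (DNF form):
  $\text{True}$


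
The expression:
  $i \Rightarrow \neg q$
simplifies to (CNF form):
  $\neg i \vee \neg q$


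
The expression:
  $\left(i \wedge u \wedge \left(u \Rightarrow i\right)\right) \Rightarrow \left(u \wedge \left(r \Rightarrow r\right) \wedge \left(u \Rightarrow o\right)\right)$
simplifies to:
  $o \vee \neg i \vee \neg u$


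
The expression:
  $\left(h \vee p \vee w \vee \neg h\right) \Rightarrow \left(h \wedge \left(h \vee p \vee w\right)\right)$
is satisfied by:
  {h: True}


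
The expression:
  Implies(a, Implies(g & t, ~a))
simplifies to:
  ~a | ~g | ~t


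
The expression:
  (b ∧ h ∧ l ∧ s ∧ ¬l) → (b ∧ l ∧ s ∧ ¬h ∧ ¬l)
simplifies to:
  True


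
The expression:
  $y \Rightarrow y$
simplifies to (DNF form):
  $\text{True}$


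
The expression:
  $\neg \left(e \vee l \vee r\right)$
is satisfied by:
  {e: False, r: False, l: False}


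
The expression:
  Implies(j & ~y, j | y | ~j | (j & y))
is always true.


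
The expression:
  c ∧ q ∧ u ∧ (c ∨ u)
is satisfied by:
  {c: True, u: True, q: True}


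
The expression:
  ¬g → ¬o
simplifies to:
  g ∨ ¬o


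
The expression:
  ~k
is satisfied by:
  {k: False}


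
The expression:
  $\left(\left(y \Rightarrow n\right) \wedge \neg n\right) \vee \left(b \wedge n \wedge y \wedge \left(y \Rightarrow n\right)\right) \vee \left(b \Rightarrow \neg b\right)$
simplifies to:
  $\left(n \wedge y\right) \vee \left(\neg n \wedge \neg y\right) \vee \neg b$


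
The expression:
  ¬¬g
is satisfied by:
  {g: True}


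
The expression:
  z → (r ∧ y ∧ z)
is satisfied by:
  {r: True, y: True, z: False}
  {r: True, y: False, z: False}
  {y: True, r: False, z: False}
  {r: False, y: False, z: False}
  {r: True, z: True, y: True}


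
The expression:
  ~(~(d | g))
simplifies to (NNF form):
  d | g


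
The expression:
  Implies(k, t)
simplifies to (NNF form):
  t | ~k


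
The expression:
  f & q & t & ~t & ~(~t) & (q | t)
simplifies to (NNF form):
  False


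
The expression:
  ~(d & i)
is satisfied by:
  {d: False, i: False}
  {i: True, d: False}
  {d: True, i: False}


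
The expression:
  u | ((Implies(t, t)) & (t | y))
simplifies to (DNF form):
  t | u | y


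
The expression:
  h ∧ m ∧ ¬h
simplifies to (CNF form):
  False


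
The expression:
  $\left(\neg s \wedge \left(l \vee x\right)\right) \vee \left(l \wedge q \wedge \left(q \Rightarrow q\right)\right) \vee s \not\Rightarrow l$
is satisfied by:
  {q: True, s: True, x: True, l: False}
  {q: True, s: True, x: False, l: False}
  {s: True, x: True, q: False, l: False}
  {s: True, q: False, x: False, l: False}
  {q: True, x: True, s: False, l: False}
  {x: True, q: False, s: False, l: False}
  {q: True, l: True, s: True, x: True}
  {q: True, l: True, s: True, x: False}
  {l: True, q: True, x: True, s: False}
  {l: True, q: True, x: False, s: False}
  {l: True, x: True, s: False, q: False}
  {l: True, x: False, s: False, q: False}


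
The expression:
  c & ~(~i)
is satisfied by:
  {c: True, i: True}


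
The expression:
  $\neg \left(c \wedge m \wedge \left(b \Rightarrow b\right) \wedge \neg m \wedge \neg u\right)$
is always true.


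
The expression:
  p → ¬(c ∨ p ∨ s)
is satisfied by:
  {p: False}


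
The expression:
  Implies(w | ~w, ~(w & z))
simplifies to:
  ~w | ~z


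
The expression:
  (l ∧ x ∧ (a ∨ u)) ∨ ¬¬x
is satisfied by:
  {x: True}


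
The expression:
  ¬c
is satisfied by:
  {c: False}


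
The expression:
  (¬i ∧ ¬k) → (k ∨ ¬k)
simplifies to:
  True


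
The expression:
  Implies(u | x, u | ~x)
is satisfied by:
  {u: True, x: False}
  {x: False, u: False}
  {x: True, u: True}


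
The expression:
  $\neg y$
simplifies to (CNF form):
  $\neg y$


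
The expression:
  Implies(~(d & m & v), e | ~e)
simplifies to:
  True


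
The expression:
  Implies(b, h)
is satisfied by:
  {h: True, b: False}
  {b: False, h: False}
  {b: True, h: True}


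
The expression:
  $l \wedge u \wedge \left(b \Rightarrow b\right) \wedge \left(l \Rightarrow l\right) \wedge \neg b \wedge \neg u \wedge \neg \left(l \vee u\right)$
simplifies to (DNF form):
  $\text{False}$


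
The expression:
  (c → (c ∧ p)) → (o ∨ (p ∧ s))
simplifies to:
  o ∨ (c ∧ ¬p) ∨ (p ∧ s)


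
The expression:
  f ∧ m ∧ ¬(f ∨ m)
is never true.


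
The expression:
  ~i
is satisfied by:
  {i: False}


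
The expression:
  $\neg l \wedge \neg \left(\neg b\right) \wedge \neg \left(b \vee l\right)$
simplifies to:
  $\text{False}$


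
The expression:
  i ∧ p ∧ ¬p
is never true.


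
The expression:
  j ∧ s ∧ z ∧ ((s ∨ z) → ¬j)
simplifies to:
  False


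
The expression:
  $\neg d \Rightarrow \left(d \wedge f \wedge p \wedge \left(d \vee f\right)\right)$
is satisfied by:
  {d: True}


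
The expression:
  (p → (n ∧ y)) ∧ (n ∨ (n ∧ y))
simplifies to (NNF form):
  n ∧ (y ∨ ¬p)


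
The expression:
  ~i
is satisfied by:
  {i: False}


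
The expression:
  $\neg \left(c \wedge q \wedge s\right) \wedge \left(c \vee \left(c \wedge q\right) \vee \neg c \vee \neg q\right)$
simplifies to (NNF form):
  $\neg c \vee \neg q \vee \neg s$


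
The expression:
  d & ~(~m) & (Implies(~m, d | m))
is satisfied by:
  {m: True, d: True}


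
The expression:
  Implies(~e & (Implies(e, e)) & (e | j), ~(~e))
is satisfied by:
  {e: True, j: False}
  {j: False, e: False}
  {j: True, e: True}


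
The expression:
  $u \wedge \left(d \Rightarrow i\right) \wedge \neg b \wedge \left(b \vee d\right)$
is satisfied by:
  {i: True, u: True, d: True, b: False}


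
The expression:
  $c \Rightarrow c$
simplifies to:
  $\text{True}$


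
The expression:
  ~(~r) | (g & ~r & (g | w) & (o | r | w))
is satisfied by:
  {r: True, o: True, g: True, w: True}
  {r: True, o: True, g: True, w: False}
  {r: True, g: True, w: True, o: False}
  {r: True, g: True, w: False, o: False}
  {r: True, o: True, w: True, g: False}
  {r: True, o: True, w: False, g: False}
  {r: True, w: True, g: False, o: False}
  {r: True, w: False, g: False, o: False}
  {o: True, g: True, w: True, r: False}
  {o: True, g: True, w: False, r: False}
  {g: True, w: True, r: False, o: False}


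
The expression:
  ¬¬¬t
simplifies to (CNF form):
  ¬t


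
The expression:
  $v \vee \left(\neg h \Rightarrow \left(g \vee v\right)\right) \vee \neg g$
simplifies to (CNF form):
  $\text{True}$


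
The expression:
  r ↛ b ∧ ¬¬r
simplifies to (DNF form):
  r ∧ ¬b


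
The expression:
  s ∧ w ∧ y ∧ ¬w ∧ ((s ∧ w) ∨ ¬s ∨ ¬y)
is never true.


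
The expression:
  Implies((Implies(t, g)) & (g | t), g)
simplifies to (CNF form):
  True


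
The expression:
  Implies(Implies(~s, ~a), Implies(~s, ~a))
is always true.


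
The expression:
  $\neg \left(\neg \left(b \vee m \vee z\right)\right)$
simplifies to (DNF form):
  $b \vee m \vee z$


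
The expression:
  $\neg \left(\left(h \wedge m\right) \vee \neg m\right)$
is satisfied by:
  {m: True, h: False}


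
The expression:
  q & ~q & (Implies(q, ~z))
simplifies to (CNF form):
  False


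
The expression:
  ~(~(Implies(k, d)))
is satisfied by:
  {d: True, k: False}
  {k: False, d: False}
  {k: True, d: True}


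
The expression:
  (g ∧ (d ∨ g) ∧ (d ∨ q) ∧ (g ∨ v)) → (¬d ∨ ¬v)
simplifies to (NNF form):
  ¬d ∨ ¬g ∨ ¬v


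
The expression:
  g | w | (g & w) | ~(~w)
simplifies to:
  g | w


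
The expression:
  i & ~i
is never true.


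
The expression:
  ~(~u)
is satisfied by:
  {u: True}


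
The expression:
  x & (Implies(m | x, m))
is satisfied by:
  {m: True, x: True}


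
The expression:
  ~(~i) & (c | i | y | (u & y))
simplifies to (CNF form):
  i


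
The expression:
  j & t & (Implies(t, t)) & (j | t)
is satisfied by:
  {t: True, j: True}


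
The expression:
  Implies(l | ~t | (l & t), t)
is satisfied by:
  {t: True}


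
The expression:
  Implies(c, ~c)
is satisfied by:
  {c: False}


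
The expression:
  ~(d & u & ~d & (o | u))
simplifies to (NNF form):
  True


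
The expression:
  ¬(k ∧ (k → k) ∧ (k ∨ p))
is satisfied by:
  {k: False}


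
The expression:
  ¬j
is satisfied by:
  {j: False}


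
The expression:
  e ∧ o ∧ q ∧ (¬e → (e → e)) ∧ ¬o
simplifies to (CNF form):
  False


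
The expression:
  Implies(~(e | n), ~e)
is always true.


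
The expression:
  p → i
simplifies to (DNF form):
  i ∨ ¬p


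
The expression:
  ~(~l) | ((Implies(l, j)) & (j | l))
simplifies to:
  j | l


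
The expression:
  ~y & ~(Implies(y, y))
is never true.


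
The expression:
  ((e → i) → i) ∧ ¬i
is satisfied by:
  {e: True, i: False}


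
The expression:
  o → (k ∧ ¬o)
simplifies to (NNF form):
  ¬o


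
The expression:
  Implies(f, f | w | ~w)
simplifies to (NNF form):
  True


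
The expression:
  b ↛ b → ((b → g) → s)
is always true.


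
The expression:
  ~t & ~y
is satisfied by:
  {y: False, t: False}


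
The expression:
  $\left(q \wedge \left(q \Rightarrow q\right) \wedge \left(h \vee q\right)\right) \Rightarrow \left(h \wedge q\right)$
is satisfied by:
  {h: True, q: False}
  {q: False, h: False}
  {q: True, h: True}


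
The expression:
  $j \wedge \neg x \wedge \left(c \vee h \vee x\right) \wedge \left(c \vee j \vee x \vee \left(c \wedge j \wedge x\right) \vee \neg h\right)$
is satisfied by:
  {j: True, c: True, h: True, x: False}
  {j: True, c: True, x: False, h: False}
  {j: True, h: True, x: False, c: False}


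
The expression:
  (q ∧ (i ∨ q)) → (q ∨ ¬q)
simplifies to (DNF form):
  True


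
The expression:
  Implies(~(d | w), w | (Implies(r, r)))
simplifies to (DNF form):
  True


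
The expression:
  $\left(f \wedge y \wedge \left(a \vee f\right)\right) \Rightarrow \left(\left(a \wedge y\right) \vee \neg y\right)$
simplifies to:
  $a \vee \neg f \vee \neg y$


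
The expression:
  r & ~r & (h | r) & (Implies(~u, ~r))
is never true.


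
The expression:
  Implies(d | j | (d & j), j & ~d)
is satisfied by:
  {d: False}


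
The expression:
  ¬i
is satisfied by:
  {i: False}


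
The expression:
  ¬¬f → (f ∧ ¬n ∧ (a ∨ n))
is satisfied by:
  {a: True, f: False, n: False}
  {a: False, f: False, n: False}
  {n: True, a: True, f: False}
  {n: True, a: False, f: False}
  {f: True, a: True, n: False}


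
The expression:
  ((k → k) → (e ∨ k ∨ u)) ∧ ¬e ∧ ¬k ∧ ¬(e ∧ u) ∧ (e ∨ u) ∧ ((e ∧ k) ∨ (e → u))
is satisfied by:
  {u: True, e: False, k: False}


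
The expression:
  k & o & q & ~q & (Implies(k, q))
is never true.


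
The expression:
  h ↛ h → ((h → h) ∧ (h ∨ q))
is always true.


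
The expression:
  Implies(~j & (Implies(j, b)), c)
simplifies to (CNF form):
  c | j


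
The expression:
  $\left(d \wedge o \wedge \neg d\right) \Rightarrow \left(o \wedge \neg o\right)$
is always true.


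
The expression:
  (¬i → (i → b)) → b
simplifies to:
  b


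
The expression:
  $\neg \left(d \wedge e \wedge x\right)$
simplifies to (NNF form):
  $\neg d \vee \neg e \vee \neg x$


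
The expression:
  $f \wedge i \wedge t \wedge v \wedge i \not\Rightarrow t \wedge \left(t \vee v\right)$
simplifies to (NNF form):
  $\text{False}$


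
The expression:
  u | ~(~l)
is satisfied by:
  {l: True, u: True}
  {l: True, u: False}
  {u: True, l: False}


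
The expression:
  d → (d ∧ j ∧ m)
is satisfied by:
  {m: True, j: True, d: False}
  {m: True, j: False, d: False}
  {j: True, m: False, d: False}
  {m: False, j: False, d: False}
  {d: True, m: True, j: True}


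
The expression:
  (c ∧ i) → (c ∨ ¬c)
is always true.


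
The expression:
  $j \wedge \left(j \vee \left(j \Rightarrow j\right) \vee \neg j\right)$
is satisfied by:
  {j: True}


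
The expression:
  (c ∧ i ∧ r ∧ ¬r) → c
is always true.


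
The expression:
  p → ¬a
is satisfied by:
  {p: False, a: False}
  {a: True, p: False}
  {p: True, a: False}


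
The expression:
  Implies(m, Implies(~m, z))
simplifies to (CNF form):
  True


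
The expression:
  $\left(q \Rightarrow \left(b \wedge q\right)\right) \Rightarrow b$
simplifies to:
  $b \vee q$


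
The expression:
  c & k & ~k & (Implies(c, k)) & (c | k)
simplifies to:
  False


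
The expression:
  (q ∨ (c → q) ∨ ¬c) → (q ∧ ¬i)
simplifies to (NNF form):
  (c ∧ ¬q) ∨ (q ∧ ¬i)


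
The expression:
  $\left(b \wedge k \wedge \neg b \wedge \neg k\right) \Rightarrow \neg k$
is always true.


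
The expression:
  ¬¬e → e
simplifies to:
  True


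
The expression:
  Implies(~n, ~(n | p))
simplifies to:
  n | ~p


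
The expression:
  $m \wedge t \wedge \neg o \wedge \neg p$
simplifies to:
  $m \wedge t \wedge \neg o \wedge \neg p$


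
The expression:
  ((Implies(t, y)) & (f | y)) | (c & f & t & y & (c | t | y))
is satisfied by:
  {y: True, f: True, t: False}
  {y: True, f: False, t: False}
  {y: True, t: True, f: True}
  {y: True, t: True, f: False}
  {f: True, t: False, y: False}


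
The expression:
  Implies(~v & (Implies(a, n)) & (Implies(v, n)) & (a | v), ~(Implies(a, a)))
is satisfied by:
  {v: True, n: False, a: False}
  {v: False, n: False, a: False}
  {a: True, v: True, n: False}
  {a: True, v: False, n: False}
  {n: True, v: True, a: False}
  {n: True, v: False, a: False}
  {n: True, a: True, v: True}


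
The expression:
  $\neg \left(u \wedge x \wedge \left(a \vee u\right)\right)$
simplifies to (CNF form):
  $\neg u \vee \neg x$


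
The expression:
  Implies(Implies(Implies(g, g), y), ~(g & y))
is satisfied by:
  {g: False, y: False}
  {y: True, g: False}
  {g: True, y: False}


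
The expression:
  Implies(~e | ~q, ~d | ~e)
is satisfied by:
  {q: True, e: False, d: False}
  {e: False, d: False, q: False}
  {d: True, q: True, e: False}
  {d: True, e: False, q: False}
  {q: True, e: True, d: False}
  {e: True, q: False, d: False}
  {d: True, e: True, q: True}


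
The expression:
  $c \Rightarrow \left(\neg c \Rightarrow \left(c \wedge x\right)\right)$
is always true.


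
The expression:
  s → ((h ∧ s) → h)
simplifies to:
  True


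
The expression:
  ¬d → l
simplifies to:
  d ∨ l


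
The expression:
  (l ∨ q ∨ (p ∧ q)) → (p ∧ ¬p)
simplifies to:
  ¬l ∧ ¬q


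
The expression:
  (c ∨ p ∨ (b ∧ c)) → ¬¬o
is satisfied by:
  {o: True, c: False, p: False}
  {o: True, p: True, c: False}
  {o: True, c: True, p: False}
  {o: True, p: True, c: True}
  {p: False, c: False, o: False}


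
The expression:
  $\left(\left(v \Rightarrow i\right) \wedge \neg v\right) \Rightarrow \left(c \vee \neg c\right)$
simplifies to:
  $\text{True}$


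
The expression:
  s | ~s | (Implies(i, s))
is always true.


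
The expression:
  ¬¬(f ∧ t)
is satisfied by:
  {t: True, f: True}


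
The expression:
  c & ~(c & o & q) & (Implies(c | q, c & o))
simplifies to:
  c & o & ~q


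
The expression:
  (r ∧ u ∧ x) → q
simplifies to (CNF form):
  q ∨ ¬r ∨ ¬u ∨ ¬x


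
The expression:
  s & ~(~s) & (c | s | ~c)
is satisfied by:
  {s: True}


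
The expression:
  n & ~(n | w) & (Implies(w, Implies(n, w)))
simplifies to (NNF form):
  False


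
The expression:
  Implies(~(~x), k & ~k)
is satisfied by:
  {x: False}


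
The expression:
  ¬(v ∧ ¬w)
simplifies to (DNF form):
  w ∨ ¬v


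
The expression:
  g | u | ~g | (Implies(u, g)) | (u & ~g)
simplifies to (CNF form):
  True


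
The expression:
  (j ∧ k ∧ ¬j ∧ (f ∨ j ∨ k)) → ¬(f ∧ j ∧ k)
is always true.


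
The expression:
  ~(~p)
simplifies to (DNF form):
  p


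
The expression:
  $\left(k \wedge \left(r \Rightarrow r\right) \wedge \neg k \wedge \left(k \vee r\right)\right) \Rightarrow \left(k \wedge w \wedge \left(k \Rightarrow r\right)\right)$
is always true.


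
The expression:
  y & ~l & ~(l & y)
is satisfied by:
  {y: True, l: False}


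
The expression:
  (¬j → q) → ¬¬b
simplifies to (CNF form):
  (b ∨ ¬j) ∧ (b ∨ ¬q)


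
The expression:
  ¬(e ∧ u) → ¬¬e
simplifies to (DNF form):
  e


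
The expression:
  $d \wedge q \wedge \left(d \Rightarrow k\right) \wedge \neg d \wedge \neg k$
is never true.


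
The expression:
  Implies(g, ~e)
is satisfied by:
  {g: False, e: False}
  {e: True, g: False}
  {g: True, e: False}


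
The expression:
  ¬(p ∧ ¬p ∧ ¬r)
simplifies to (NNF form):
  True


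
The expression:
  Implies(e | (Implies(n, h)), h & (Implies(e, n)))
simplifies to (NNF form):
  (h & n) | (h & ~e) | (n & ~e)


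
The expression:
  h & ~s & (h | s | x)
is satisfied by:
  {h: True, s: False}


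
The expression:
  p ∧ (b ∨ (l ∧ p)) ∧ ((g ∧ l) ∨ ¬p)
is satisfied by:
  {p: True, g: True, l: True}


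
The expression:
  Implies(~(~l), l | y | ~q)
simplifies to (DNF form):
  True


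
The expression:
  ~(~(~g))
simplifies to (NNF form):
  ~g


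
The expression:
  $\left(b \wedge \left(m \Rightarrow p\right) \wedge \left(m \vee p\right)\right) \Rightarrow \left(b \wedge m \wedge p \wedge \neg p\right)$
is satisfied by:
  {p: False, b: False}
  {b: True, p: False}
  {p: True, b: False}


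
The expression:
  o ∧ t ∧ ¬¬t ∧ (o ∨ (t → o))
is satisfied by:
  {t: True, o: True}


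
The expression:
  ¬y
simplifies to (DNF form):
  ¬y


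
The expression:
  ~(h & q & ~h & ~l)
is always true.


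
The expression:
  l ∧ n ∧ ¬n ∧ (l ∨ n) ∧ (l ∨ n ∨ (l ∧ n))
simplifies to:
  False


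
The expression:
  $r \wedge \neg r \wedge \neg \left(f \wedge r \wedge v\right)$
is never true.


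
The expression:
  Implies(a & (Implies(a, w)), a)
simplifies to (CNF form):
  True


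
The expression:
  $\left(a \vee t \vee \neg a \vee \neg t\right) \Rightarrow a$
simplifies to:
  $a$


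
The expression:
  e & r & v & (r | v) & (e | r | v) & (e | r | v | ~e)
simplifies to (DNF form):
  e & r & v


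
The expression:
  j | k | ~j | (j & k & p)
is always true.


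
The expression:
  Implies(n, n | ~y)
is always true.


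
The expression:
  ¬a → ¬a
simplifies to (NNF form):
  True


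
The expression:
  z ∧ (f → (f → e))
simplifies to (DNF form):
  (e ∧ z) ∨ (z ∧ ¬f)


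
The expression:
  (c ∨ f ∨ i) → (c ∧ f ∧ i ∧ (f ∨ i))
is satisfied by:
  {f: False, c: False, i: False}
  {i: True, c: True, f: True}


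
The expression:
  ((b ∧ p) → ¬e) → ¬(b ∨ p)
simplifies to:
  (b ∨ ¬p) ∧ (e ∨ ¬p) ∧ (p ∨ ¬b)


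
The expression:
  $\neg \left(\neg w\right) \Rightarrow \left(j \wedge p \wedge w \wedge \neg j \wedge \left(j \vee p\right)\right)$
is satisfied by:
  {w: False}


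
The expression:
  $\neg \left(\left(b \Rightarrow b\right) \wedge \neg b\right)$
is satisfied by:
  {b: True}


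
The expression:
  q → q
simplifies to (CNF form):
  True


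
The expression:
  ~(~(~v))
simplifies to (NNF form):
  ~v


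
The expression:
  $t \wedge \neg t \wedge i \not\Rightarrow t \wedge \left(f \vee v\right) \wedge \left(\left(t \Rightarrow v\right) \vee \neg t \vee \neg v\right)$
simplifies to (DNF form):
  $\text{False}$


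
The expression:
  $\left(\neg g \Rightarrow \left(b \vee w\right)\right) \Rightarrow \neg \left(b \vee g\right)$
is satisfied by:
  {g: False, b: False}


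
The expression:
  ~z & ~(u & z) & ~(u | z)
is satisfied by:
  {u: False, z: False}


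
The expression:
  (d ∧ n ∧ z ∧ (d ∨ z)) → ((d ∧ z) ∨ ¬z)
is always true.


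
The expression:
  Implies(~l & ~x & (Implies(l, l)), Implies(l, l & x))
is always true.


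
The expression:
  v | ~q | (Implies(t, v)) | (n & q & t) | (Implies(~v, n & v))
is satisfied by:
  {v: True, n: True, t: False, q: False}
  {v: True, t: False, q: False, n: False}
  {n: True, t: False, q: False, v: False}
  {n: False, t: False, q: False, v: False}
  {v: True, q: True, n: True, t: False}
  {v: True, q: True, n: False, t: False}
  {q: True, n: True, v: False, t: False}
  {q: True, v: False, t: False, n: False}
  {n: True, v: True, t: True, q: False}
  {v: True, t: True, n: False, q: False}
  {n: True, t: True, v: False, q: False}
  {t: True, v: False, q: False, n: False}
  {v: True, q: True, t: True, n: True}
  {v: True, q: True, t: True, n: False}
  {q: True, t: True, n: True, v: False}


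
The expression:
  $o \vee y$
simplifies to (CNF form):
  $o \vee y$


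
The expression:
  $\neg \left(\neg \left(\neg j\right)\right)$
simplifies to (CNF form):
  $\neg j$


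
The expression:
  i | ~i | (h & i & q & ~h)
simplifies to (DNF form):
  True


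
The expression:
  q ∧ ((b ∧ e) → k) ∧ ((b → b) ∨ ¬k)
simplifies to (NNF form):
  q ∧ (k ∨ ¬b ∨ ¬e)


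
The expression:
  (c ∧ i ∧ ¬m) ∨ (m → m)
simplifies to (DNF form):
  True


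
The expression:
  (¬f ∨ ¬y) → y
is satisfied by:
  {y: True}


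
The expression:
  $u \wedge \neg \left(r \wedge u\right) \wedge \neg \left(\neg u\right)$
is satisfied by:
  {u: True, r: False}


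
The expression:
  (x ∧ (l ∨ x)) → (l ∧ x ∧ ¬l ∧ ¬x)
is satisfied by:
  {x: False}


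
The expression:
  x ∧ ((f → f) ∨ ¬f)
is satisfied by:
  {x: True}


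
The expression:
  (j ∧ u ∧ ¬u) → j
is always true.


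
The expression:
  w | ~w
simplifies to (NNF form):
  True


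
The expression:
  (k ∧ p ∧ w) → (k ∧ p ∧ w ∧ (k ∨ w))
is always true.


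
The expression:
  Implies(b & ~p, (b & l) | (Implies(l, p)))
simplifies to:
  True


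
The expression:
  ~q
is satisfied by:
  {q: False}


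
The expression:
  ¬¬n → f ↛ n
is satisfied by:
  {n: False}


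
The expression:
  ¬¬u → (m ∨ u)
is always true.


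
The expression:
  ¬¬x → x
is always true.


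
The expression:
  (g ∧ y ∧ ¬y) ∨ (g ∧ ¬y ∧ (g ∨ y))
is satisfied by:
  {g: True, y: False}


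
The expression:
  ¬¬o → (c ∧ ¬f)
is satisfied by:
  {c: True, f: False, o: False}
  {f: False, o: False, c: False}
  {c: True, f: True, o: False}
  {f: True, c: False, o: False}
  {o: True, c: True, f: False}


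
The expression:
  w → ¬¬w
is always true.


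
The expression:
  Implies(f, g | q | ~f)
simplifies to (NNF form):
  g | q | ~f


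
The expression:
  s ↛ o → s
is always true.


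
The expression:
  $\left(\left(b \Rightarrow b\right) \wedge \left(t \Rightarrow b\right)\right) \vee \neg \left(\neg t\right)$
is always true.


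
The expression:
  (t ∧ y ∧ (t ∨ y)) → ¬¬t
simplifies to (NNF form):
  True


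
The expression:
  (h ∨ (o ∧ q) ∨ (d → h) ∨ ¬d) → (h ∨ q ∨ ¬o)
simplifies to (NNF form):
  d ∨ h ∨ q ∨ ¬o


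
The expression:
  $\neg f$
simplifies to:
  $\neg f$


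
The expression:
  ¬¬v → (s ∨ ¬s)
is always true.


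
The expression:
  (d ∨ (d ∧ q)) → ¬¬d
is always true.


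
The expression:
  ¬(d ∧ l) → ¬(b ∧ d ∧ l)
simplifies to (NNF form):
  True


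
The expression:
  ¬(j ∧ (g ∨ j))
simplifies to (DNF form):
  ¬j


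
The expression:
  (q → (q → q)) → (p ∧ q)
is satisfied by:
  {p: True, q: True}


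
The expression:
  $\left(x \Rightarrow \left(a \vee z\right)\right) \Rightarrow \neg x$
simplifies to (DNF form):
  $\left(\neg a \wedge \neg z\right) \vee \neg x$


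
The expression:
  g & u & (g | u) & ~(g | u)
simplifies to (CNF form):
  False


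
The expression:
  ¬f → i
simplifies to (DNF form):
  f ∨ i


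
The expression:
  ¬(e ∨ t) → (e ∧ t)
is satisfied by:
  {t: True, e: True}
  {t: True, e: False}
  {e: True, t: False}


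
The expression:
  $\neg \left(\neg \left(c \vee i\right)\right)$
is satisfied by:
  {i: True, c: True}
  {i: True, c: False}
  {c: True, i: False}


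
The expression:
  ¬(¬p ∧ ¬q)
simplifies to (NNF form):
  p ∨ q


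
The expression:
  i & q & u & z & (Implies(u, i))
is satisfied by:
  {z: True, i: True, u: True, q: True}


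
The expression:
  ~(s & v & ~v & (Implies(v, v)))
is always true.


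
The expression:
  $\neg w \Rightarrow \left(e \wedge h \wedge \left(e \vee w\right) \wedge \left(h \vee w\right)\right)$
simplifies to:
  $w \vee \left(e \wedge h\right)$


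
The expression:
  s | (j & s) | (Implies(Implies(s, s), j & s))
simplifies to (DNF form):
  s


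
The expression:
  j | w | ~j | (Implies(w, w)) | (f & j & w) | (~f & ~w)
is always true.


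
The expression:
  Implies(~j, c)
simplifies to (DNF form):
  c | j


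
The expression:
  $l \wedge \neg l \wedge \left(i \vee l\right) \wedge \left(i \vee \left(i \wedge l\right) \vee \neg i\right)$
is never true.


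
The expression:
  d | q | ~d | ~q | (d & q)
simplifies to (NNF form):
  True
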